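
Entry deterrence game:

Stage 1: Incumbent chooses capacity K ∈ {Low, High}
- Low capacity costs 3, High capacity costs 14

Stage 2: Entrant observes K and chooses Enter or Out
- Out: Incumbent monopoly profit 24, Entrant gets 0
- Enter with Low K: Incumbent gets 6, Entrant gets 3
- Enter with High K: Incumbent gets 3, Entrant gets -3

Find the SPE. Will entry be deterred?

SPE: (High, Enter|Low, Out|High); Entry deterred. Incumbent net profit = 10

Work:
After Low K: Entrant enters (3 > 0)
After High K: Entrant stays out (-3 < 0)
Incumbent: Low → 6−3=3, High → 24−14=10
Incumbent chooses High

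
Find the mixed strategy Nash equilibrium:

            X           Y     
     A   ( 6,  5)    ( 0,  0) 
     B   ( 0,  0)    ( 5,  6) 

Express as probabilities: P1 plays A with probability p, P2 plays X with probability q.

p = 0.5455, q = 0.4545

Work:
Find probabilities that make opponent indifferent:
P2 chooses q to make P1 indifferent between A and B
P1 chooses p to make P2 indifferent between X and Y
Mixed NE: P1 plays (A: 0.5455, B: 0.4545), P2 plays (X: 0.4545, Y: 0.5455)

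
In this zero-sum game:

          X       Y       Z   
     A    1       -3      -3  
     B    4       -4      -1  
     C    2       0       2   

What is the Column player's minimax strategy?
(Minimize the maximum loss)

Column should play Y, value = 0

Work:
Column player minimizes Row's maximum payoff:
Column X: max payoff to Row = 4
Column Y: max payoff to Row = 0
Column Z: max payoff to Row = 2
Minimum is 0, achieved by column Y.
Minimax strategy: Y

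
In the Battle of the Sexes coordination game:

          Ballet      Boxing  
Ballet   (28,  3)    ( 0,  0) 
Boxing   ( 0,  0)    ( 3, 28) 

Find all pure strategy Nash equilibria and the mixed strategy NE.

Pure NE: (Ballet, Ballet) and (Boxing, Boxing); Mixed NE: p = 0.9032, q = 0.0968

Work:
Check pure NE:
(Ballet, Ballet): (28, 3) - no unilateral deviation beneficial
(Boxing, Boxing): (3, 28) - no unilateral deviation beneficial
Mixed NE: P1 plays Ballet with p = 0.9032, P2 plays Ballet with q = 0.0968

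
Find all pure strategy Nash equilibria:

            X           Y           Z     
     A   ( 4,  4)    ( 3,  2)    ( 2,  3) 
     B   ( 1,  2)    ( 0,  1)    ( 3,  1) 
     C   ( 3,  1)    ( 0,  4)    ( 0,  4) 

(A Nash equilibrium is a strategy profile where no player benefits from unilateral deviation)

Nash equilibrium: (A, X)

Work:
Best responses:
  P1 vs X: payoffs [4, 1, 3] → best response A (payoff 4)
  P1 vs Y: payoffs [3, 0, 0] → best response A (payoff 3)
  P1 vs Z: payoffs [2, 3, 0] → best response B (payoff 3)
  P2 vs A: payoffs [4, 2, 3] → best response X (payoff 4)
  P2 vs B: payoffs [2, 1, 1] → best response X (payoff 2)
  P2 vs C: payoffs [1, 4, 4] → best response Y/Z (payoff 4)
Mutual best responses: (A,X) → Nash equilibria.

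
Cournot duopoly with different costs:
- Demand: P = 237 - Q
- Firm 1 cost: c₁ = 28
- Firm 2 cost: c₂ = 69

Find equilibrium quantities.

q₁* = 83.33, q₂* = 42.33

Work:
Reaction: q₁ = (237 - 28 - q₂)/2
Reaction: q₂ = (237 - 69 - q₁)/2
Solve simultaneously:
q₁* = (237 - 2×28 + 69)/3 = 83.33
q₂* = (237 - 2×69 + 28)/3 = 42.33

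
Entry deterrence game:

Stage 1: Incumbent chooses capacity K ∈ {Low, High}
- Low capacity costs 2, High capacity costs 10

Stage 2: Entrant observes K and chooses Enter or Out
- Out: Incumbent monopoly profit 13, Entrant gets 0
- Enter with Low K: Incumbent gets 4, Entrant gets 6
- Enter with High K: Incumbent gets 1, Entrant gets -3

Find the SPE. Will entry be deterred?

SPE: (High, Enter|Low, Out|High); Entry deterred. Incumbent net profit = 3

Work:
After Low K: Entrant enters (6 > 0)
After High K: Entrant stays out (-3 < 0)
Incumbent: Low → 4−2=2, High → 13−10=3
Incumbent chooses High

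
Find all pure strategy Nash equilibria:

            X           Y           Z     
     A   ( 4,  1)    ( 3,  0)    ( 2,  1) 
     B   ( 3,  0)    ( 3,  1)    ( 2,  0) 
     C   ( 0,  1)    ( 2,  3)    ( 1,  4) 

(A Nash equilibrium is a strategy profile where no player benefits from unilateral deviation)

Nash equilibrium: (A, X), (A, Z), (B, Y)

Work:
Best responses:
  P1 vs X: payoffs [4, 3, 0] → best response A (payoff 4)
  P1 vs Y: payoffs [3, 3, 2] → best response A/B (payoff 3)
  P1 vs Z: payoffs [2, 2, 1] → best response A/B (payoff 2)
  P2 vs A: payoffs [1, 0, 1] → best response X/Z (payoff 1)
  P2 vs B: payoffs [0, 1, 0] → best response Y (payoff 1)
  P2 vs C: payoffs [1, 3, 4] → best response Z (payoff 4)
Mutual best responses: (A,X), (A,Z), (B,Y) → Nash equilibria.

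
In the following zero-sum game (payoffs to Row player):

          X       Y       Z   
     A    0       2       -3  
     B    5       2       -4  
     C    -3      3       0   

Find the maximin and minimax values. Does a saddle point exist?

Maximin = -3, Minimax = 0, Saddle: False

Work:
Row minimums: [-3, -4, -3] → maximin = -3
Column maximums: [5, 3, 0] → minimax = 0
No saddle point (maximin ≠ minimax). Mixed strategy needed.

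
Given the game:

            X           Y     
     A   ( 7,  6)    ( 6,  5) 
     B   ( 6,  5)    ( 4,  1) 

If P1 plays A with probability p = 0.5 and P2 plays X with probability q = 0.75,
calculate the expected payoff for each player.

E[P1] = 6.125, E[P2] = 4.875

Work:
E[P1] = p·q·π₁(A,X) + p·(1-q)·π₁(A,Y) + (1-p)·q·π₁(B,X) + (1-p)·(1-q)·π₁(B,Y)
= 0.5·0.75·7 + 0.5·0.25·6 + 0.5·0.75·6 + 0.5·0.25·4
= 6.125

E[P2] = 4.875 (similar calculation)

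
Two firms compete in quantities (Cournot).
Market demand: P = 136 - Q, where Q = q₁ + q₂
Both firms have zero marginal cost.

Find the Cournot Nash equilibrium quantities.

q₁* = q₂* = 45.33; P* = 45.33

Work:
Profit: π_i = P·q_i = (a - q_i - q_j)·q_i
FOC: ∂π_i/∂q_i = a - 2q_i - q_j = 0
Reaction function: q_i = (136 - q_j)/2
Symmetry: q* = 136/3 = 45.33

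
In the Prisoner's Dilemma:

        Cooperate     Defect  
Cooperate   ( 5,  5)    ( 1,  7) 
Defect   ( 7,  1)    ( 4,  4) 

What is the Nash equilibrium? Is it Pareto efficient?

(Defect, Defect) is NE; not Pareto efficient

Work:
Defect dominates Cooperate for both players:
If P2 cooperates: Defect (7) > Cooperate (5)
If P2 defects: Defect (4) > Cooperate (1)
NE: (Defect, Defect) with payoff (4, 4)
But (Cooperate, Cooperate) = (5, 5) Pareto dominates (4, 4)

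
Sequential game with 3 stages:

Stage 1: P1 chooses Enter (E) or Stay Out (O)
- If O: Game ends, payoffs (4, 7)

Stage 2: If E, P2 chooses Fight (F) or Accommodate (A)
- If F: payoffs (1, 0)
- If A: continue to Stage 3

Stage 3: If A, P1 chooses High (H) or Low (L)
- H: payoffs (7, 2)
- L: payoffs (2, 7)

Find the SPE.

SPE: (E, A, H); Outcome (7, 2)

Work:
Stage 3: P1 chooses H (7 vs 2)
Stage 2: P2: F->0, A->2 (anticipating H). Choose A
Stage 1: P1: O->4, E->7 (anticipating A, H). Choose E
SPE path: E -> A -> H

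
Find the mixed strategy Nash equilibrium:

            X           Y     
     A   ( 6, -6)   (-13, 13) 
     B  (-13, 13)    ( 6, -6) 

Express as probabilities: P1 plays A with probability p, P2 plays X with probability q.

p = 0.5, q = 0.5

Work:
Find probabilities that make opponent indifferent:
P2 chooses q to make P1 indifferent between A and B
P1 chooses p to make P2 indifferent between X and Y
Mixed NE: P1 plays (A: 0.5, B: 0.5), P2 plays (X: 0.5, Y: 0.5)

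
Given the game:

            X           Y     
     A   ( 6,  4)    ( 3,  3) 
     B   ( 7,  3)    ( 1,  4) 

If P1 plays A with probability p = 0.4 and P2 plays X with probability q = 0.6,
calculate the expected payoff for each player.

E[P1] = 4.68, E[P2] = 3.48

Work:
E[P1] = p·q·π₁(A,X) + p·(1-q)·π₁(A,Y) + (1-p)·q·π₁(B,X) + (1-p)·(1-q)·π₁(B,Y)
= 0.4·0.6·6 + 0.4·0.4·3 + 0.6·0.6·7 + 0.6·0.4·1
= 4.68

E[P2] = 3.48 (similar calculation)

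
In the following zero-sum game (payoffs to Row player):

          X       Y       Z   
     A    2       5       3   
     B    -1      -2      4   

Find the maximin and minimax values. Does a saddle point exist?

Maximin = 2, Minimax = 2, Saddle: True

Work:
Row minimums: [2, -2] → maximin = 2
Column maximums: [2, 5, 4] → minimax = 2
Saddle point exists! Game value = 2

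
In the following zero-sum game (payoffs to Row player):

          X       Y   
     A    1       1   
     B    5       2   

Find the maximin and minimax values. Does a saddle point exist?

Maximin = 2, Minimax = 2, Saddle: True

Work:
Row minimums: [1, 2] → maximin = 2
Column maximums: [5, 2] → minimax = 2
Saddle point exists! Game value = 2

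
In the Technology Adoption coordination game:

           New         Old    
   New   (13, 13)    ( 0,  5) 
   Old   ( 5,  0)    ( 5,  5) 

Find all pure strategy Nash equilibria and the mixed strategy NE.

Pure NE: (New, New) and (Old, Old); Mixed NE: p = 0.3846, q = 0.3846

Work:
Check pure NE:
(New, New): (13, 13) - no unilateral deviation beneficial
(Old, Old): (5, 5) - no unilateral deviation beneficial
Mixed NE: P1 plays New with p = 0.3846, P2 plays New with q = 0.3846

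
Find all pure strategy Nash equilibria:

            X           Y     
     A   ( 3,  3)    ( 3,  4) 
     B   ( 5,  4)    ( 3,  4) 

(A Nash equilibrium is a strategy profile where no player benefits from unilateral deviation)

Nash equilibrium: (A, Y), (B, X), (B, Y)

Work:
Best responses:
  P1 vs X: payoffs [3, 5] → best response B (payoff 5)
  P1 vs Y: payoffs [3, 3] → best response A/B (payoff 3)
  P2 vs A: payoffs [3, 4] → best response Y (payoff 4)
  P2 vs B: payoffs [4, 4] → best response X/Y (payoff 4)
Mutual best responses: (A,Y), (B,X), (B,Y) → Nash equilibria.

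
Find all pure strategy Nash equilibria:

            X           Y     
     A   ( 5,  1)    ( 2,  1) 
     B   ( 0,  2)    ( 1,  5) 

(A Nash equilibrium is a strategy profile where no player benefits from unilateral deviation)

Nash equilibrium: (A, X), (A, Y)

Work:
Best responses:
  P1 vs X: payoffs [5, 0] → best response A (payoff 5)
  P1 vs Y: payoffs [2, 1] → best response A (payoff 2)
  P2 vs A: payoffs [1, 1] → best response X/Y (payoff 1)
  P2 vs B: payoffs [2, 5] → best response Y (payoff 5)
Mutual best responses: (A,X), (A,Y) → Nash equilibria.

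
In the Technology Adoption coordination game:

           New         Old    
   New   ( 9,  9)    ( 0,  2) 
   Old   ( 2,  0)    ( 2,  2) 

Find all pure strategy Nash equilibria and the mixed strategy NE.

Pure NE: (New, New) and (Old, Old); Mixed NE: p = 0.2222, q = 0.2222

Work:
Check pure NE:
(New, New): (9, 9) - no unilateral deviation beneficial
(Old, Old): (2, 2) - no unilateral deviation beneficial
Mixed NE: P1 plays New with p = 0.2222, P2 plays New with q = 0.2222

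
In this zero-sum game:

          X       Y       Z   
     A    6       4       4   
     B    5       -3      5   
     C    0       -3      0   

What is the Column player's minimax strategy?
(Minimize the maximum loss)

Column should play Y, value = 4

Work:
Column player minimizes Row's maximum payoff:
Column X: max payoff to Row = 6
Column Y: max payoff to Row = 4
Column Z: max payoff to Row = 5
Minimum is 4, achieved by column Y.
Minimax strategy: Y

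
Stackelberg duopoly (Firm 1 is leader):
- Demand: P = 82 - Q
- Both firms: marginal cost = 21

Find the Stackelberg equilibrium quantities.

q₁* (leader) = 30.5, q₂* (follower) = 15.25

Work:
Follower's reaction: q₂ = (a - c - q₁)/2
Leader substitutes: π₁ = q₁·(a - q₁ - (a-c-q₁)/2 - c)
FOC: q₁* = (82 - 21)/2 = 30.50
Then: q₂* = (82 - 21 - 30.5)/2 = 15.25
Leader has first-mover advantage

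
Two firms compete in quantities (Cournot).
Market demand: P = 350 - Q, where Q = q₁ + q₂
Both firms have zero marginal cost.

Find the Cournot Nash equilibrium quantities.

q₁* = q₂* = 116.67; P* = 116.67

Work:
Profit: π_i = P·q_i = (a - q_i - q_j)·q_i
FOC: ∂π_i/∂q_i = a - 2q_i - q_j = 0
Reaction function: q_i = (350 - q_j)/2
Symmetry: q* = 350/3 = 116.67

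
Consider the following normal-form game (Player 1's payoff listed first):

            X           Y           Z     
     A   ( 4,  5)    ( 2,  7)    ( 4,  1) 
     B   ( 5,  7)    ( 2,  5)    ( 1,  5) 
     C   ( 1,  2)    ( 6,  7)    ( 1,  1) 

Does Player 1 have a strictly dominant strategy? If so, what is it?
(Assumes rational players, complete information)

No strictly dominant strategy exists for Player 1

Work:
A strategy strictly dominates another if it gives a strictly higher payoff against every opponent action. Compare each pair of P1's strategies column-by-column:
  A vs B: [4 vs 5, 2 vs 2, 4 vs 1] → A does not strictly dominate B (column X: 4 ≤ 5)
  A vs C: [4 vs 1, 2 vs 6, 4 vs 1] → A does not strictly dominate C (column Y: 2 ≤ 6)
  B vs A: [5 vs 4, 2 vs 2, 1 vs 4] → B does not strictly dominate A (column Y: 2 ≤ 2)
  B vs C: [5 vs 1, 2 vs 6, 1 vs 1] → B does not strictly dominate C (column Y: 2 ≤ 6)
  C vs A: [1 vs 4, 6 vs 2, 1 vs 4] → C does not strictly dominate A (column X: 1 ≤ 4)
  C vs B: [1 vs 5, 6 vs 2, 1 vs 1] → C does not strictly dominate B (column X: 1 ≤ 5)
No single strategy strictly dominates all others → no strictly dominant strategy.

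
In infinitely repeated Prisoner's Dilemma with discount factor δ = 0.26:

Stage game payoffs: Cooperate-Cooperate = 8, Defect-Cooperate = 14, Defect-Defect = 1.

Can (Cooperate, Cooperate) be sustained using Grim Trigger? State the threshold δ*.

δ* = 0.4615; since δ = 0.26 < 0.4615, cooperation cannot be sustained

Work:
For Grim Trigger:
Cooperate forever: 8/(1-δ)
Defect then punished: 14 + 1·δ/(1-δ)
Need: 8/(1-δ) ≥ 14 + 1·δ/(1-δ)
Solving: δ ≥ (T-R)/(T-P) = (14-8)/(14-1) = 0.4615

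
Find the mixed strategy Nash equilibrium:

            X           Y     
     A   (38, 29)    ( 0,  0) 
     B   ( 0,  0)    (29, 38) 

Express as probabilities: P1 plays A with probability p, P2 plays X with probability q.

p = 0.5672, q = 0.4328

Work:
Find probabilities that make opponent indifferent:
P2 chooses q to make P1 indifferent between A and B
P1 chooses p to make P2 indifferent between X and Y
Mixed NE: P1 plays (A: 0.5672, B: 0.4328), P2 plays (X: 0.4328, Y: 0.5672)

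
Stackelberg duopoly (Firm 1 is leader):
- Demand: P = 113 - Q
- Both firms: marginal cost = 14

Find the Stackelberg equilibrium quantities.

q₁* (leader) = 49.5, q₂* (follower) = 24.75

Work:
Follower's reaction: q₂ = (a - c - q₁)/2
Leader substitutes: π₁ = q₁·(a - q₁ - (a-c-q₁)/2 - c)
FOC: q₁* = (113 - 14)/2 = 49.50
Then: q₂* = (113 - 14 - 49.5)/2 = 24.75
Leader has first-mover advantage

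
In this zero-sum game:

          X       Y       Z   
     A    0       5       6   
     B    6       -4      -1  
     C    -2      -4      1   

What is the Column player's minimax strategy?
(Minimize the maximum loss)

Column should play Y, value = 5

Work:
Column player minimizes Row's maximum payoff:
Column X: max payoff to Row = 6
Column Y: max payoff to Row = 5
Column Z: max payoff to Row = 6
Minimum is 5, achieved by column Y.
Minimax strategy: Y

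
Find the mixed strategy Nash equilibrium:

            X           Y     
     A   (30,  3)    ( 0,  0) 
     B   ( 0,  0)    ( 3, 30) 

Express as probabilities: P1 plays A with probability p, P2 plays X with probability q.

p = 0.9091, q = 0.0909

Work:
Find probabilities that make opponent indifferent:
P2 chooses q to make P1 indifferent between A and B
P1 chooses p to make P2 indifferent between X and Y
Mixed NE: P1 plays (A: 0.9091, B: 0.0909), P2 plays (X: 0.0909, Y: 0.9091)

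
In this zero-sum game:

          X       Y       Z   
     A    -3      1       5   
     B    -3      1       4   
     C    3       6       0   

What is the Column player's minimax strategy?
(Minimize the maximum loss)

Column should play X, value = 3

Work:
Column player minimizes Row's maximum payoff:
Column X: max payoff to Row = 3
Column Y: max payoff to Row = 6
Column Z: max payoff to Row = 5
Minimum is 3, achieved by column X.
Minimax strategy: X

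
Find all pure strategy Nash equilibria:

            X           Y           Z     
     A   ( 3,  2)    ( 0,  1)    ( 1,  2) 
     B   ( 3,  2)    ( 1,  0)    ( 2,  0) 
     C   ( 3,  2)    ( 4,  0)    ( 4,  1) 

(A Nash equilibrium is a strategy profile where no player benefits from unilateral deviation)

Nash equilibrium: (A, X), (B, X), (C, X)

Work:
Best responses:
  P1 vs X: payoffs [3, 3, 3] → best response A/B/C (payoff 3)
  P1 vs Y: payoffs [0, 1, 4] → best response C (payoff 4)
  P1 vs Z: payoffs [1, 2, 4] → best response C (payoff 4)
  P2 vs A: payoffs [2, 1, 2] → best response X/Z (payoff 2)
  P2 vs B: payoffs [2, 0, 0] → best response X (payoff 2)
  P2 vs C: payoffs [2, 0, 1] → best response X (payoff 2)
Mutual best responses: (A,X), (B,X), (C,X) → Nash equilibria.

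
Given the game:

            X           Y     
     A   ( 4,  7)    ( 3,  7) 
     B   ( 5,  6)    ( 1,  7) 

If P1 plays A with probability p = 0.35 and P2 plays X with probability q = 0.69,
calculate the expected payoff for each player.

E[P1] = 3.7355, E[P2] = 6.5515

Work:
E[P1] = p·q·π₁(A,X) + p·(1-q)·π₁(A,Y) + (1-p)·q·π₁(B,X) + (1-p)·(1-q)·π₁(B,Y)
= 0.35·0.69·4 + 0.35·0.31·3 + 0.65·0.69·5 + 0.65·0.31·1
= 3.7355

E[P2] = 6.5515 (similar calculation)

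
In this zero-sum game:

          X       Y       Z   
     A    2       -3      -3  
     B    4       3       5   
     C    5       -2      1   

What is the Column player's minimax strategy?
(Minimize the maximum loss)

Column should play Y, value = 3

Work:
Column player minimizes Row's maximum payoff:
Column X: max payoff to Row = 5
Column Y: max payoff to Row = 3
Column Z: max payoff to Row = 5
Minimum is 3, achieved by column Y.
Minimax strategy: Y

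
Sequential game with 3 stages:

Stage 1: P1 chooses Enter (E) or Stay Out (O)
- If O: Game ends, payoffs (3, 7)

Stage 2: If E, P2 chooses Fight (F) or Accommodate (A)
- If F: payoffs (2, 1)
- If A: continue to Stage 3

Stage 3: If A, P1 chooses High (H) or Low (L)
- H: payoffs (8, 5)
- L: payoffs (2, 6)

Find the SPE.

SPE: (E, A, H); Outcome (8, 5)

Work:
Stage 3: P1 chooses H (8 vs 2)
Stage 2: P2: F->1, A->5 (anticipating H). Choose A
Stage 1: P1: O->3, E->8 (anticipating A, H). Choose E
SPE path: E -> A -> H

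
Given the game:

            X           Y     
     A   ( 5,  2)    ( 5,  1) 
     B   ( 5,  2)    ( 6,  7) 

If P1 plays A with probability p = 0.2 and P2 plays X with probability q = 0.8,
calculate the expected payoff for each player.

E[P1] = 5.16, E[P2] = 2.76

Work:
E[P1] = p·q·π₁(A,X) + p·(1-q)·π₁(A,Y) + (1-p)·q·π₁(B,X) + (1-p)·(1-q)·π₁(B,Y)
= 0.2·0.8·5 + 0.2·0.2·5 + 0.8·0.8·5 + 0.8·0.2·6
= 5.16

E[P2] = 2.76 (similar calculation)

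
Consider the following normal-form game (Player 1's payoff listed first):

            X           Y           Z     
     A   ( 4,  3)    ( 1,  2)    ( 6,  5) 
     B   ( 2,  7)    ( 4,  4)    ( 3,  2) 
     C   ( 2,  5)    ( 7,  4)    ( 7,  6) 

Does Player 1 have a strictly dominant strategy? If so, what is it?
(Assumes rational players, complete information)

No strictly dominant strategy exists for Player 1

Work:
A strategy strictly dominates another if it gives a strictly higher payoff against every opponent action. Compare each pair of P1's strategies column-by-column:
  A vs B: [4 vs 2, 1 vs 4, 6 vs 3] → A does not strictly dominate B (column Y: 1 ≤ 4)
  A vs C: [4 vs 2, 1 vs 7, 6 vs 7] → A does not strictly dominate C (column Y: 1 ≤ 7)
  B vs A: [2 vs 4, 4 vs 1, 3 vs 6] → B does not strictly dominate A (column X: 2 ≤ 4)
  B vs C: [2 vs 2, 4 vs 7, 3 vs 7] → B does not strictly dominate C (column X: 2 ≤ 2)
  C vs A: [2 vs 4, 7 vs 1, 7 vs 6] → C does not strictly dominate A (column X: 2 ≤ 4)
  C vs B: [2 vs 2, 7 vs 4, 7 vs 3] → C does not strictly dominate B (column X: 2 ≤ 2)
No single strategy strictly dominates all others → no strictly dominant strategy.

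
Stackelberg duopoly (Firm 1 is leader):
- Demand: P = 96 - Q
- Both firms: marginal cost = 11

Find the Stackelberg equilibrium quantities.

q₁* (leader) = 42.5, q₂* (follower) = 21.25

Work:
Follower's reaction: q₂ = (a - c - q₁)/2
Leader substitutes: π₁ = q₁·(a - q₁ - (a-c-q₁)/2 - c)
FOC: q₁* = (96 - 11)/2 = 42.50
Then: q₂* = (96 - 11 - 42.5)/2 = 21.25
Leader has first-mover advantage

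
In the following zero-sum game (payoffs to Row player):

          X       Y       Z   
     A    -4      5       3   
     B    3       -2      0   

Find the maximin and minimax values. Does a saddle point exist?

Maximin = -2, Minimax = 3, Saddle: False

Work:
Row minimums: [-4, -2] → maximin = -2
Column maximums: [3, 5, 3] → minimax = 3
No saddle point (maximin ≠ minimax). Mixed strategy needed.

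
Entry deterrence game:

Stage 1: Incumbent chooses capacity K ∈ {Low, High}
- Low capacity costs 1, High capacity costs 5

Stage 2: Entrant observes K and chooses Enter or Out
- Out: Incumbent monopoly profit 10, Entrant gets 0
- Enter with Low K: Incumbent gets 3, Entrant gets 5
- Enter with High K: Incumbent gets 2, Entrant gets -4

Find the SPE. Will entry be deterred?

SPE: (High, Enter|Low, Out|High); Entry deterred. Incumbent net profit = 5

Work:
After Low K: Entrant enters (5 > 0)
After High K: Entrant stays out (-4 < 0)
Incumbent: Low → 3−1=2, High → 10−5=5
Incumbent chooses High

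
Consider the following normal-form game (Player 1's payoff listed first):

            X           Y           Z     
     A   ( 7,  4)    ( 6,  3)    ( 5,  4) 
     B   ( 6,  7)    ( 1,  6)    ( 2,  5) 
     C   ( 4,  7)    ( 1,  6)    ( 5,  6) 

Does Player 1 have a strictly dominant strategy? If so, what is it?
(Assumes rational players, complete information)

No strictly dominant strategy exists for Player 1

Work:
A strategy strictly dominates another if it gives a strictly higher payoff against every opponent action. Compare each pair of P1's strategies column-by-column:
  A vs B: [7 vs 6, 6 vs 1, 5 vs 2] → A strictly dominates B
  A vs C: [7 vs 4, 6 vs 1, 5 vs 5] → A does not strictly dominate C (column Z: 5 ≤ 5)
  B vs A: [6 vs 7, 1 vs 6, 2 vs 5] → B does not strictly dominate A (column X: 6 ≤ 7)
  B vs C: [6 vs 4, 1 vs 1, 2 vs 5] → B does not strictly dominate C (column Y: 1 ≤ 1)
  C vs A: [4 vs 7, 1 vs 6, 5 vs 5] → C does not strictly dominate A (column X: 4 ≤ 7)
  C vs B: [4 vs 6, 1 vs 1, 5 vs 2] → C does not strictly dominate B (column X: 4 ≤ 6)
No single strategy strictly dominates all others → no strictly dominant strategy.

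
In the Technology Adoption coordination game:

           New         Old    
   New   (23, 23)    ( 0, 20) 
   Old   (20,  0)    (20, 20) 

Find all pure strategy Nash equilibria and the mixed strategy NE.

Pure NE: (New, New) and (Old, Old); Mixed NE: p = 0.8696, q = 0.8696

Work:
Check pure NE:
(New, New): (23, 23) - no unilateral deviation beneficial
(Old, Old): (20, 20) - no unilateral deviation beneficial
Mixed NE: P1 plays New with p = 0.8696, P2 plays New with q = 0.8696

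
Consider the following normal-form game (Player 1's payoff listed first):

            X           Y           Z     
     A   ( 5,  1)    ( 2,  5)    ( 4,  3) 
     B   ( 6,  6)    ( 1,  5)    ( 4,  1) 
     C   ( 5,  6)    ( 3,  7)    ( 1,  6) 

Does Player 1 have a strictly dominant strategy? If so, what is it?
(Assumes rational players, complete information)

No strictly dominant strategy exists for Player 1

Work:
A strategy strictly dominates another if it gives a strictly higher payoff against every opponent action. Compare each pair of P1's strategies column-by-column:
  A vs B: [5 vs 6, 2 vs 1, 4 vs 4] → A does not strictly dominate B (column X: 5 ≤ 6)
  A vs C: [5 vs 5, 2 vs 3, 4 vs 1] → A does not strictly dominate C (column X: 5 ≤ 5)
  B vs A: [6 vs 5, 1 vs 2, 4 vs 4] → B does not strictly dominate A (column Y: 1 ≤ 2)
  B vs C: [6 vs 5, 1 vs 3, 4 vs 1] → B does not strictly dominate C (column Y: 1 ≤ 3)
  C vs A: [5 vs 5, 3 vs 2, 1 vs 4] → C does not strictly dominate A (column X: 5 ≤ 5)
  C vs B: [5 vs 6, 3 vs 1, 1 vs 4] → C does not strictly dominate B (column X: 5 ≤ 6)
No single strategy strictly dominates all others → no strictly dominant strategy.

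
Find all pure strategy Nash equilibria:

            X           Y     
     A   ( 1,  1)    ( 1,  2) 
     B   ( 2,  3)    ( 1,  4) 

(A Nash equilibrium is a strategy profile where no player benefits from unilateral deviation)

Nash equilibrium: (A, Y), (B, Y)

Work:
Best responses:
  P1 vs X: payoffs [1, 2] → best response B (payoff 2)
  P1 vs Y: payoffs [1, 1] → best response A/B (payoff 1)
  P2 vs A: payoffs [1, 2] → best response Y (payoff 2)
  P2 vs B: payoffs [3, 4] → best response Y (payoff 4)
Mutual best responses: (A,Y), (B,Y) → Nash equilibria.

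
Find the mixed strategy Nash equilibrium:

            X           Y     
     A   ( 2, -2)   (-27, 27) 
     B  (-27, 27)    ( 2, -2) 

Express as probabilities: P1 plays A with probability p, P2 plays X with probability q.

p = 0.5, q = 0.5

Work:
Find probabilities that make opponent indifferent:
P2 chooses q to make P1 indifferent between A and B
P1 chooses p to make P2 indifferent between X and Y
Mixed NE: P1 plays (A: 0.5, B: 0.5), P2 plays (X: 0.5, Y: 0.5)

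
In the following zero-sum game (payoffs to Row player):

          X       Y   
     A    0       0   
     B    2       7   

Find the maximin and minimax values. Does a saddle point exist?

Maximin = 2, Minimax = 2, Saddle: True

Work:
Row minimums: [0, 2] → maximin = 2
Column maximums: [2, 7] → minimax = 2
Saddle point exists! Game value = 2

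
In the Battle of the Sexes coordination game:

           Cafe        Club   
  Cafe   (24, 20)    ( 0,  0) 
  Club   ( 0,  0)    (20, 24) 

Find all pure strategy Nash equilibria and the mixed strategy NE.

Pure NE: (Cafe, Cafe) and (Club, Club); Mixed NE: p = 0.5455, q = 0.4545

Work:
Check pure NE:
(Cafe, Cafe): (24, 20) - no unilateral deviation beneficial
(Club, Club): (20, 24) - no unilateral deviation beneficial
Mixed NE: P1 plays Cafe with p = 0.5455, P2 plays Cafe with q = 0.4545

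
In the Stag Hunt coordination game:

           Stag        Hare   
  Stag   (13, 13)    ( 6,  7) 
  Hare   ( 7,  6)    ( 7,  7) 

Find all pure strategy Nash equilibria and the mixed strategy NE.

Pure NE: (Stag, Stag) and (Hare, Hare); Mixed NE: p = 0.1429, q = 0.1429

Work:
Check pure NE:
(Stag, Stag): (13, 13) - no unilateral deviation beneficial
(Hare, Hare): (7, 7) - no unilateral deviation beneficial
Mixed NE: P1 plays Stag with p = 0.1429, P2 plays Stag with q = 0.1429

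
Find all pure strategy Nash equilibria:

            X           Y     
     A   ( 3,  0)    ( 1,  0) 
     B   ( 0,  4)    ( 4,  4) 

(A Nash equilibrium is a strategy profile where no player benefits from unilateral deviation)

Nash equilibrium: (A, X), (B, Y)

Work:
Best responses:
  P1 vs X: payoffs [3, 0] → best response A (payoff 3)
  P1 vs Y: payoffs [1, 4] → best response B (payoff 4)
  P2 vs A: payoffs [0, 0] → best response X/Y (payoff 0)
  P2 vs B: payoffs [4, 4] → best response X/Y (payoff 4)
Mutual best responses: (A,X), (B,Y) → Nash equilibria.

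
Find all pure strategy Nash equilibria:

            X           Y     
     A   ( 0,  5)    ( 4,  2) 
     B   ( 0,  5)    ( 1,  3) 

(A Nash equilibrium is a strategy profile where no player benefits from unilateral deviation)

Nash equilibrium: (A, X), (B, X)

Work:
Best responses:
  P1 vs X: payoffs [0, 0] → best response A/B (payoff 0)
  P1 vs Y: payoffs [4, 1] → best response A (payoff 4)
  P2 vs A: payoffs [5, 2] → best response X (payoff 5)
  P2 vs B: payoffs [5, 3] → best response X (payoff 5)
Mutual best responses: (A,X), (B,X) → Nash equilibria.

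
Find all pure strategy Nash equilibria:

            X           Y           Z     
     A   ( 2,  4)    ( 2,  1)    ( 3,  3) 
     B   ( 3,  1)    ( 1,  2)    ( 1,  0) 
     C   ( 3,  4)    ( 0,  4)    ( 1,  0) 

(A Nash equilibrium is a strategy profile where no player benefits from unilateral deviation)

Nash equilibrium: (C, X)

Work:
Best responses:
  P1 vs X: payoffs [2, 3, 3] → best response B/C (payoff 3)
  P1 vs Y: payoffs [2, 1, 0] → best response A (payoff 2)
  P1 vs Z: payoffs [3, 1, 1] → best response A (payoff 3)
  P2 vs A: payoffs [4, 1, 3] → best response X (payoff 4)
  P2 vs B: payoffs [1, 2, 0] → best response Y (payoff 2)
  P2 vs C: payoffs [4, 4, 0] → best response X/Y (payoff 4)
Mutual best responses: (C,X) → Nash equilibria.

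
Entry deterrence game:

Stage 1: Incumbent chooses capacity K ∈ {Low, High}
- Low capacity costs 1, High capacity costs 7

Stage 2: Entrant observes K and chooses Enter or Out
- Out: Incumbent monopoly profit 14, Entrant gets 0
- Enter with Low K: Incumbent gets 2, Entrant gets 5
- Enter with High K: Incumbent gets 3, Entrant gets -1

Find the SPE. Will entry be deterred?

SPE: (High, Enter|Low, Out|High); Entry deterred. Incumbent net profit = 7

Work:
After Low K: Entrant enters (5 > 0)
After High K: Entrant stays out (-1 < 0)
Incumbent: Low → 2−1=1, High → 14−7=7
Incumbent chooses High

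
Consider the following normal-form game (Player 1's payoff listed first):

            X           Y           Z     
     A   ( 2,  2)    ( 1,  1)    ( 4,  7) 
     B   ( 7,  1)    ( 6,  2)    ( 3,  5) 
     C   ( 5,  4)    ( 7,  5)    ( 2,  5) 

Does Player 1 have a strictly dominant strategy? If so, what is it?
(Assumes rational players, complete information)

No strictly dominant strategy exists for Player 1

Work:
A strategy strictly dominates another if it gives a strictly higher payoff against every opponent action. Compare each pair of P1's strategies column-by-column:
  A vs B: [2 vs 7, 1 vs 6, 4 vs 3] → A does not strictly dominate B (column X: 2 ≤ 7)
  A vs C: [2 vs 5, 1 vs 7, 4 vs 2] → A does not strictly dominate C (column X: 2 ≤ 5)
  B vs A: [7 vs 2, 6 vs 1, 3 vs 4] → B does not strictly dominate A (column Z: 3 ≤ 4)
  B vs C: [7 vs 5, 6 vs 7, 3 vs 2] → B does not strictly dominate C (column Y: 6 ≤ 7)
  C vs A: [5 vs 2, 7 vs 1, 2 vs 4] → C does not strictly dominate A (column Z: 2 ≤ 4)
  C vs B: [5 vs 7, 7 vs 6, 2 vs 3] → C does not strictly dominate B (column X: 5 ≤ 7)
No single strategy strictly dominates all others → no strictly dominant strategy.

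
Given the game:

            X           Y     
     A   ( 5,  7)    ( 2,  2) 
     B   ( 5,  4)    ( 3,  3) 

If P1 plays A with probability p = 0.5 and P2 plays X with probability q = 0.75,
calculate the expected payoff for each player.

E[P1] = 4.375, E[P2] = 4.75

Work:
E[P1] = p·q·π₁(A,X) + p·(1-q)·π₁(A,Y) + (1-p)·q·π₁(B,X) + (1-p)·(1-q)·π₁(B,Y)
= 0.5·0.75·5 + 0.5·0.25·2 + 0.5·0.75·5 + 0.5·0.25·3
= 4.375

E[P2] = 4.75 (similar calculation)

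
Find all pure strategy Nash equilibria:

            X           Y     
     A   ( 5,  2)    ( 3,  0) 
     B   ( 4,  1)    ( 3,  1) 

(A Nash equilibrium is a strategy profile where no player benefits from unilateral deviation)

Nash equilibrium: (A, X), (B, Y)

Work:
Best responses:
  P1 vs X: payoffs [5, 4] → best response A (payoff 5)
  P1 vs Y: payoffs [3, 3] → best response A/B (payoff 3)
  P2 vs A: payoffs [2, 0] → best response X (payoff 2)
  P2 vs B: payoffs [1, 1] → best response X/Y (payoff 1)
Mutual best responses: (A,X), (B,Y) → Nash equilibria.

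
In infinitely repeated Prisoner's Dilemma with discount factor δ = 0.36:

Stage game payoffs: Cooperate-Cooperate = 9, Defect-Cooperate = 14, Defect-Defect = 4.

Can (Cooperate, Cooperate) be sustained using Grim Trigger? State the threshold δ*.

δ* = 0.5; since δ = 0.36 < 0.5, cooperation cannot be sustained

Work:
For Grim Trigger:
Cooperate forever: 9/(1-δ)
Defect then punished: 14 + 4·δ/(1-δ)
Need: 9/(1-δ) ≥ 14 + 4·δ/(1-δ)
Solving: δ ≥ (T-R)/(T-P) = (14-9)/(14-4) = 0.5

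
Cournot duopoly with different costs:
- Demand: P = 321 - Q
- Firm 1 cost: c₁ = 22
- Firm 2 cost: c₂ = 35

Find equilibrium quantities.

q₁* = 104.0, q₂* = 91.0

Work:
Reaction: q₁ = (321 - 22 - q₂)/2
Reaction: q₂ = (321 - 35 - q₁)/2
Solve simultaneously:
q₁* = (321 - 2×22 + 35)/3 = 104.0
q₂* = (321 - 2×35 + 22)/3 = 91.0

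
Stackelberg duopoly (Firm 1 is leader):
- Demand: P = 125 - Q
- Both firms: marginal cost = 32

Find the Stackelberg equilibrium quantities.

q₁* (leader) = 46.5, q₂* (follower) = 23.25

Work:
Follower's reaction: q₂ = (a - c - q₁)/2
Leader substitutes: π₁ = q₁·(a - q₁ - (a-c-q₁)/2 - c)
FOC: q₁* = (125 - 32)/2 = 46.50
Then: q₂* = (125 - 32 - 46.5)/2 = 23.25
Leader has first-mover advantage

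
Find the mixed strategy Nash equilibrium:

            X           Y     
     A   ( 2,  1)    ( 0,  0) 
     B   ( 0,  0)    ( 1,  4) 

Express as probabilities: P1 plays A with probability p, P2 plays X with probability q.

p = 0.8, q = 0.3333

Work:
Find probabilities that make opponent indifferent:
P2 chooses q to make P1 indifferent between A and B
P1 chooses p to make P2 indifferent between X and Y
Mixed NE: P1 plays (A: 0.8, B: 0.2), P2 plays (X: 0.3333, Y: 0.6667)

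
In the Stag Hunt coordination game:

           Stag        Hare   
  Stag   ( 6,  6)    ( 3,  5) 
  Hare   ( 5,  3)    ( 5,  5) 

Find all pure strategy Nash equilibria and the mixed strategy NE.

Pure NE: (Stag, Stag) and (Hare, Hare); Mixed NE: p = 0.6667, q = 0.6667

Work:
Check pure NE:
(Stag, Stag): (6, 6) - no unilateral deviation beneficial
(Hare, Hare): (5, 5) - no unilateral deviation beneficial
Mixed NE: P1 plays Stag with p = 0.6667, P2 plays Stag with q = 0.6667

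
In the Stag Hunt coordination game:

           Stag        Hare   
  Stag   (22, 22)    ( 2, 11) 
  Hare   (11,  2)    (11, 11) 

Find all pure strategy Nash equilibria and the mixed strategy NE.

Pure NE: (Stag, Stag) and (Hare, Hare); Mixed NE: p = 0.45, q = 0.45

Work:
Check pure NE:
(Stag, Stag): (22, 22) - no unilateral deviation beneficial
(Hare, Hare): (11, 11) - no unilateral deviation beneficial
Mixed NE: P1 plays Stag with p = 0.45, P2 plays Stag with q = 0.45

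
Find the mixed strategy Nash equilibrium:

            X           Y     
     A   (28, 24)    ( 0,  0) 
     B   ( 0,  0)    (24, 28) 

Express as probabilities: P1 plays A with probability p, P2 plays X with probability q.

p = 0.5385, q = 0.4615

Work:
Find probabilities that make opponent indifferent:
P2 chooses q to make P1 indifferent between A and B
P1 chooses p to make P2 indifferent between X and Y
Mixed NE: P1 plays (A: 0.5385, B: 0.4615), P2 plays (X: 0.4615, Y: 0.5385)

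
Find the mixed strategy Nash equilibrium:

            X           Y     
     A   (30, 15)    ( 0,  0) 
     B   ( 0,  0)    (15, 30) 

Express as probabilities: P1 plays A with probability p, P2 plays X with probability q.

p = 0.6667, q = 0.3333

Work:
Find probabilities that make opponent indifferent:
P2 chooses q to make P1 indifferent between A and B
P1 chooses p to make P2 indifferent between X and Y
Mixed NE: P1 plays (A: 0.6667, B: 0.3333), P2 plays (X: 0.3333, Y: 0.6667)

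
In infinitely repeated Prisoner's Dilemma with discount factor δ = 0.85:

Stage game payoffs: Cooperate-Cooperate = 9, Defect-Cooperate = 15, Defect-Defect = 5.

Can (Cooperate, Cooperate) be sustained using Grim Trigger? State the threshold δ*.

δ* = 0.6; since δ = 0.85 ≥ 0.6, cooperation can be sustained

Work:
For Grim Trigger:
Cooperate forever: 9/(1-δ)
Defect then punished: 15 + 5·δ/(1-δ)
Need: 9/(1-δ) ≥ 15 + 5·δ/(1-δ)
Solving: δ ≥ (T-R)/(T-P) = (15-9)/(15-5) = 0.6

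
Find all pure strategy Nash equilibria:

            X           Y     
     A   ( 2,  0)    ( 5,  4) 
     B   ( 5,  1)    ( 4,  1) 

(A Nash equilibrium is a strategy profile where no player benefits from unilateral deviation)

Nash equilibrium: (A, Y), (B, X)

Work:
Best responses:
  P1 vs X: payoffs [2, 5] → best response B (payoff 5)
  P1 vs Y: payoffs [5, 4] → best response A (payoff 5)
  P2 vs A: payoffs [0, 4] → best response Y (payoff 4)
  P2 vs B: payoffs [1, 1] → best response X/Y (payoff 1)
Mutual best responses: (A,Y), (B,X) → Nash equilibria.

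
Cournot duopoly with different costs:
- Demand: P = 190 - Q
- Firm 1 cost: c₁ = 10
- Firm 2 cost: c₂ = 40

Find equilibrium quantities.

q₁* = 70.0, q₂* = 40.0

Work:
Reaction: q₁ = (190 - 10 - q₂)/2
Reaction: q₂ = (190 - 40 - q₁)/2
Solve simultaneously:
q₁* = (190 - 2×10 + 40)/3 = 70.0
q₂* = (190 - 2×40 + 10)/3 = 40.0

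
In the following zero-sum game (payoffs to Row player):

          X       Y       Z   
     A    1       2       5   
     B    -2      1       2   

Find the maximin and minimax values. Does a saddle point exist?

Maximin = 1, Minimax = 1, Saddle: True

Work:
Row minimums: [1, -2] → maximin = 1
Column maximums: [1, 2, 5] → minimax = 1
Saddle point exists! Game value = 1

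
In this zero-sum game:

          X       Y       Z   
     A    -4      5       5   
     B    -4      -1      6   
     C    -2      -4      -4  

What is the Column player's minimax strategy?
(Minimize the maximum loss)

Column should play X, value = -2

Work:
Column player minimizes Row's maximum payoff:
Column X: max payoff to Row = -2
Column Y: max payoff to Row = 5
Column Z: max payoff to Row = 6
Minimum is -2, achieved by column X.
Minimax strategy: X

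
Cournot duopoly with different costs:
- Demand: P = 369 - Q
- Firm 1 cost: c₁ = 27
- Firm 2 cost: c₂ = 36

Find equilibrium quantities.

q₁* = 117.0, q₂* = 108.0

Work:
Reaction: q₁ = (369 - 27 - q₂)/2
Reaction: q₂ = (369 - 36 - q₁)/2
Solve simultaneously:
q₁* = (369 - 2×27 + 36)/3 = 117.0
q₂* = (369 - 2×36 + 27)/3 = 108.0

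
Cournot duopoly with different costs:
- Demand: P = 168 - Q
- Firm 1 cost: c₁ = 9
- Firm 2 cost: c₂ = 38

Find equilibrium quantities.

q₁* = 62.67, q₂* = 33.67

Work:
Reaction: q₁ = (168 - 9 - q₂)/2
Reaction: q₂ = (168 - 38 - q₁)/2
Solve simultaneously:
q₁* = (168 - 2×9 + 38)/3 = 62.67
q₂* = (168 - 2×38 + 9)/3 = 33.67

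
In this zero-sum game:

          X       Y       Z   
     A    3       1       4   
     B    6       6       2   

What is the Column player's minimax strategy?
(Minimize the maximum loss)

Column should play Z, value = 4

Work:
Column player minimizes Row's maximum payoff:
Column X: max payoff to Row = 6
Column Y: max payoff to Row = 6
Column Z: max payoff to Row = 4
Minimum is 4, achieved by column Z.
Minimax strategy: Z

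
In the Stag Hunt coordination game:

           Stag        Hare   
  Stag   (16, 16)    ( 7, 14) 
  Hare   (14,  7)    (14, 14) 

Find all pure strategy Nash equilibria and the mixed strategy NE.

Pure NE: (Stag, Stag) and (Hare, Hare); Mixed NE: p = 0.7778, q = 0.7778

Work:
Check pure NE:
(Stag, Stag): (16, 16) - no unilateral deviation beneficial
(Hare, Hare): (14, 14) - no unilateral deviation beneficial
Mixed NE: P1 plays Stag with p = 0.7778, P2 plays Stag with q = 0.7778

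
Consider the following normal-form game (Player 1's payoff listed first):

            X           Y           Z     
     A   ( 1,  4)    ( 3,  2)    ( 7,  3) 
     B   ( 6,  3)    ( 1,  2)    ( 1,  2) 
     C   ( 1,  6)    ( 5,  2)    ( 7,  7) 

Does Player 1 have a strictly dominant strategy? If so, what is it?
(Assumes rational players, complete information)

No strictly dominant strategy exists for Player 1

Work:
A strategy strictly dominates another if it gives a strictly higher payoff against every opponent action. Compare each pair of P1's strategies column-by-column:
  A vs B: [1 vs 6, 3 vs 1, 7 vs 1] → A does not strictly dominate B (column X: 1 ≤ 6)
  A vs C: [1 vs 1, 3 vs 5, 7 vs 7] → A does not strictly dominate C (column X: 1 ≤ 1)
  B vs A: [6 vs 1, 1 vs 3, 1 vs 7] → B does not strictly dominate A (column Y: 1 ≤ 3)
  B vs C: [6 vs 1, 1 vs 5, 1 vs 7] → B does not strictly dominate C (column Y: 1 ≤ 5)
  C vs A: [1 vs 1, 5 vs 3, 7 vs 7] → C does not strictly dominate A (column X: 1 ≤ 1)
  C vs B: [1 vs 6, 5 vs 1, 7 vs 1] → C does not strictly dominate B (column X: 1 ≤ 6)
No single strategy strictly dominates all others → no strictly dominant strategy.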